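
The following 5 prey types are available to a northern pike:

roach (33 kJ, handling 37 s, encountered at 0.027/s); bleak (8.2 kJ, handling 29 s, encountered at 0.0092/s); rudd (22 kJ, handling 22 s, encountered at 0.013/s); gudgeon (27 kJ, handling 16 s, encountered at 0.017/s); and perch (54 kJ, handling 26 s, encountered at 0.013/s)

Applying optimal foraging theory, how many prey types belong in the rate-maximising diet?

4

Rank by E/h (kJ/s): perch 2.08, gudgeon 1.69, rudd 1, roach 0.892, bleak 0.283. Include each in turn until the next type's E/h falls below the running intake rate.
Rate on top 1: 0.5247. gudgeon: 1.69 > 0.5247 → include.
Rate on top 2: 0.7211. rudd: 1 > 0.7211 → include.
Rate on top 3: 0.7632. roach: 0.892 > 0.7632 → include.
Rate on top 4: 0.8076. bleak: 0.283 < 0.8076 → exclude; stop.
Optimal diet: perch, gudgeon, rudd, roach — 4 of 5 types.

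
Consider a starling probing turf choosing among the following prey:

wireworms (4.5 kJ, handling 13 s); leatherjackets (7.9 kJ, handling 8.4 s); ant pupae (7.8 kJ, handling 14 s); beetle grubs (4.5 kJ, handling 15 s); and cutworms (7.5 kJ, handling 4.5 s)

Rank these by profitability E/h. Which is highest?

Profitability E/h (kJ/s): wireworms = 4.5/13 = 0.346, leatherjackets = 7.9/8.4 = 0.94, ant pupae = 7.8/14 = 0.557, beetle grubs = 4.5/15 = 0.3, cutworms = 7.5/4.5 = 1.67.
Ranked: cutworms > leatherjackets > ant pupae > wireworms > beetle grubs.

cutworms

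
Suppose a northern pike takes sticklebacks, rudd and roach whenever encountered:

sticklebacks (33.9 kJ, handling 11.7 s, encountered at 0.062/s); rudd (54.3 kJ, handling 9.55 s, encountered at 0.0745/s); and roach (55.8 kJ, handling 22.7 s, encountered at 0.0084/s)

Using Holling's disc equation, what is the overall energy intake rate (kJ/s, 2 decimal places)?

R = Σλ_iE_i / (1 + Σλ_ih_i)
Numerator: 0.062×33.9 + 0.0745×54.3 + 0.0084×55.8 = 6.616
Denominator: 1 + 0.062×11.7 + 0.0745×9.55 + 0.0084×22.7 = 2.628
R = 6.616/2.628 = 2.518 kJ/s

2.52 kJ/s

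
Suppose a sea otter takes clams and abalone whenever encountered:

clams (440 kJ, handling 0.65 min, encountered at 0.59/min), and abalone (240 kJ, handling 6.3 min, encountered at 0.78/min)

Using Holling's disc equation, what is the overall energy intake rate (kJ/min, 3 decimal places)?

70.949 kJ/min

R = Σλ_iE_i / (1 + Σλ_ih_i)
Numerator: 0.59×440 + 0.78×240 = 446.8
Denominator: 1 + 0.59×0.65 + 0.78×6.3 = 6.297
R = 446.8/6.297 = 70.95 kJ/min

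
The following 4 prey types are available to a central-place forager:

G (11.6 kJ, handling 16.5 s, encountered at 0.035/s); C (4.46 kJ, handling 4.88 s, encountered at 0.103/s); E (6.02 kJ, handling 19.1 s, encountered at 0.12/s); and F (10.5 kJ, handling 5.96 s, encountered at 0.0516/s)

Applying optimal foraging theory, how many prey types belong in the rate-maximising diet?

3

E/h in descending order: F 1.76, C 0.914, G 0.703, E 0.315 kJ/s. The optimal diet is the largest prefix of this list for which every included type satisfies E_i/h_i > R on the types above it.
Rate on top 1: 0.4144. C: 0.914 > 0.4144 → include.
Rate on top 2: 0.5531. G: 0.703 > 0.5531 → include.
Rate on top 3: 0.5894. E: 0.315 < 0.5894 → exclude; stop.
Optimal diet: F, C, G — 3 of 4 types.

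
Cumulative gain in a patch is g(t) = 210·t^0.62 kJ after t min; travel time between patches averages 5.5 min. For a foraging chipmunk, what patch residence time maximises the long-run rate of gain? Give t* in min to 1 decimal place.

Optimal t* satisfies g'(t*) = g(t*)/(T + t*).
g'(t) = 0.62·210·t^-0.38. Setting 0.62·210·t^-0.38 = 210·t^0.62/(5.5+t) gives 0.62(5.5+t) = t, so 0.38·t = 0.62×5.5.
t* = 0.62×5.5/0.38 = 8.974 min.

9.0 min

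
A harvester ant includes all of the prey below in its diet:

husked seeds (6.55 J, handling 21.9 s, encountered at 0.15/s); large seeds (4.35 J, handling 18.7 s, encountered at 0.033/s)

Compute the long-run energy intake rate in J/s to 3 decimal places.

0.230 J/s

Energy encountered per unit search time: 0.15×6.55 + 0.033×4.35 = 1.126 J/s.
Handling time per unit search time: 0.15×21.9 + 0.033×18.7 = 3.902.
Rate = 1.126/(1 + 3.902) = 0.2297 J/s.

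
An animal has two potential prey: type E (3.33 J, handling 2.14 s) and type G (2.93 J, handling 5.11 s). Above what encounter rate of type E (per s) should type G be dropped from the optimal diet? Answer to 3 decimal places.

0.273 per s

At the threshold, the rate on type E alone equals the profitability of type G: λ·3.33/(1 + λ·2.14) = 2.93/5.11 = 0.5734.
Rearranging, λ(3.33 − 0.5734×2.14) = 0.5734, so λ = 0.5734/2.103 = 0.2727 per s.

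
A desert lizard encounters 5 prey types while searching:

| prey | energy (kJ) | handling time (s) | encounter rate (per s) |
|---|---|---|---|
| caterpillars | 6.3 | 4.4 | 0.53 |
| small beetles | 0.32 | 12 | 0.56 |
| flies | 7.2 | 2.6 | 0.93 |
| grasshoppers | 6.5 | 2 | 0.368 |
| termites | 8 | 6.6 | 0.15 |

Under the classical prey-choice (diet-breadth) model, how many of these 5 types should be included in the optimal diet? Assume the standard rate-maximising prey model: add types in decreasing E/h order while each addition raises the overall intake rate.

Rank by E/h (kJ/s): grasshoppers 3.25, flies 2.77, caterpillars 1.43, termites 1.21, small beetles 0.0267. Include each in turn until the next type's E/h falls below the running intake rate.
Rate on top 1: 1.378. flies: 2.77 > 1.378 → include.
Rate on top 2: 2.188. caterpillars: 1.43 < 2.188 → exclude; stop.
Optimal diet: grasshoppers, flies — 2 of 5 types.

2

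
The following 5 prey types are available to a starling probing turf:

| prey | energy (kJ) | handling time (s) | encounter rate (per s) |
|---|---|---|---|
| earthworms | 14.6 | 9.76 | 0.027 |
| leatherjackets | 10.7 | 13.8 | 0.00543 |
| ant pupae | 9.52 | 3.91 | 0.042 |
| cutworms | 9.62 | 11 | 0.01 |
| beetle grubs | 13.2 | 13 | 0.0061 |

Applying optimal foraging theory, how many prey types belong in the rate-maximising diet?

Rank by E/h (kJ/s): ant pupae 2.43, earthworms 1.5, beetle grubs 1.02, cutworms 0.875, leatherjackets 0.775. Include each in turn until the next type's E/h falls below the running intake rate.
Rate on top 1: 0.3434. earthworms: 1.5 > 0.3434 → include.
Rate on top 2: 0.5562. beetle grubs: 1.02 > 0.5562 → include.
Rate on top 3: 0.5803. cutworms: 0.875 > 0.5803 → include.
Rate on top 4: 0.6003. leatherjackets: 0.775 > 0.6003 → include.
Optimal diet: ant pupae, earthworms, beetle grubs, cutworms, leatherjackets — 5 of 5 types.

5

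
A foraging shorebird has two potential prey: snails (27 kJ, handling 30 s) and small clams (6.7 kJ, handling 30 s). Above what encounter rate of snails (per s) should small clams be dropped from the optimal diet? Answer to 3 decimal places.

Drop small clams once their profitability E₂/h₂ falls below the rate achievable on snails alone: E₂/h₂ = λE₁/(1 + λh₁).
Solve for λ: λE₁h₂ = E₂(1 + λh₁) → λ(E₁h₂ − E₂h₁) = E₂ → λ = E₂/(E₁h₂ − E₂h₁).
λ = 6.7/(27×30 − 6.7×30) = 6.7/609 = 0.011 per s.

0.011 per s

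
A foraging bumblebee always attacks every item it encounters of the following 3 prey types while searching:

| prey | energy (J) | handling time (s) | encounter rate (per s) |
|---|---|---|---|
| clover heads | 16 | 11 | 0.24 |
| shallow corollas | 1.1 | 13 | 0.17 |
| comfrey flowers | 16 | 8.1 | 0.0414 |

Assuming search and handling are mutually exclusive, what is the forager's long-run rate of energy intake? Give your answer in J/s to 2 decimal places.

R = Σλ_iE_i / (1 + Σλ_ih_i)
Numerator: 0.24×16 + 0.17×1.1 + 0.0414×16 = 4.689
Denominator: 1 + 0.24×11 + 0.17×13 + 0.0414×8.1 = 6.185
R = 4.689/6.185 = 0.7581 J/s

0.76 J/s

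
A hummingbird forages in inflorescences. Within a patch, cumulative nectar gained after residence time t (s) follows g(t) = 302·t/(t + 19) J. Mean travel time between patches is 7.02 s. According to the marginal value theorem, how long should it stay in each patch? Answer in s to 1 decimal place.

By the marginal value theorem, leave when the instantaneous gain rate g'(t) equals the habitat-wide average g(t)/(T + t).
g'(t) = 302·19/(t + 19)². Setting 302·19/(t+19)² = 302t/[(t+19)(7.02+t)] gives 19(7.02+t) = t(t+19), so t² = 19×7.02 = 133.4.
t* = √133.4 = 11.55 s.

11.5 s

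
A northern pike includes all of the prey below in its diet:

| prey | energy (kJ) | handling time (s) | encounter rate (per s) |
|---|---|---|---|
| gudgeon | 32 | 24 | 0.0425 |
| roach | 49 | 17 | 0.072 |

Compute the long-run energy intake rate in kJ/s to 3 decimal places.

R = Σλ_iE_i / (1 + Σλ_ih_i)
Numerator: 0.0425×32 + 0.072×49 = 4.888
Denominator: 1 + 0.0425×24 + 0.072×17 = 3.244
R = 4.888/3.244 = 1.507 kJ/s

1.507 kJ/s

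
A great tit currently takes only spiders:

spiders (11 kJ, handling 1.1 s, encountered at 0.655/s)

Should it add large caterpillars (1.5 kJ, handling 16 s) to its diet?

No

Current rate: (0.655×11)/(1 + 0.655×1.1) = 4.188 kJ/s.
large caterpillars: E/h = 1.5/16 = 0.09375 kJ/s.
Since 0.09375 < R, time spent handling large caterpillars is better spent searching.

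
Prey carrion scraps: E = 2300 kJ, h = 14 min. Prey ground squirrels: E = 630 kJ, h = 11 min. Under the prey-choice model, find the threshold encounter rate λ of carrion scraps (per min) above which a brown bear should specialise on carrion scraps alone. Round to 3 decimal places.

0.038 per min

The zero-one rule: include ground squirrels iff E₂/h₂ > λE₁/(1+λh₁). Equality gives the switch point.
λE₁h₂ = E₂ + λE₂h₁ ⇒ λ = E₂/(E₁h₂ − E₂h₁) = 630/(2.53e+04 − 8820) = 0.03823 per min.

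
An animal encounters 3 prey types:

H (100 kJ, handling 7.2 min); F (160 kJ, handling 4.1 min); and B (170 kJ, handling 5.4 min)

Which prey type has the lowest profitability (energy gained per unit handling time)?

In descending order of E/h:
F: 160/4.1 = 39 kJ/min
B: 170/5.4 = 31.5 kJ/min
H: 100/7.2 = 13.9 kJ/min

H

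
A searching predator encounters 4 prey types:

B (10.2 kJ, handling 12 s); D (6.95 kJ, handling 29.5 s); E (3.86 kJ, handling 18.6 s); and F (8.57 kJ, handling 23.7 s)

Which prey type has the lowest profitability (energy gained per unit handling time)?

E

In descending order of E/h:
B: 10.2/12 = 0.85 kJ/s
F: 8.57/23.7 = 0.362 kJ/s
D: 6.95/29.5 = 0.236 kJ/s
E: 3.86/18.6 = 0.208 kJ/s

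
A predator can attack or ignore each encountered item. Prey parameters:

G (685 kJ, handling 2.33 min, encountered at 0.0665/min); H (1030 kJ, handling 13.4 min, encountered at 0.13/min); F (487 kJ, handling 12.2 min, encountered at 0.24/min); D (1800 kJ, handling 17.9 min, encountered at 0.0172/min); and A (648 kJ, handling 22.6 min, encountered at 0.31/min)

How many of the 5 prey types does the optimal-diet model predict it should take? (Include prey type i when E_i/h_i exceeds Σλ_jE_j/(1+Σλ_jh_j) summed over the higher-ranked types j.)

3

Profitabilities (E/h, kJ/min): G 294, D 101, H 76.9, F 39.9, A 28.7. Add prey in this order while the next type's profitability exceeds the intake rate on those already taken.
Rate on top 1: 39.44. D: 101 > 39.44 → include.
Rate on top 2: 52.3. H: 76.9 > 52.3 → include.
Rate on top 3: 65.65. F: 39.9 < 65.65 → exclude; stop.
Optimal diet: G, D, H — 3 of 5 types.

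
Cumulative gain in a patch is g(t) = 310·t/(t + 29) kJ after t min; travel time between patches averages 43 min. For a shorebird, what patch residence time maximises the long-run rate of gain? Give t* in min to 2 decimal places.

Maximise g(t)/(T+t): set derivative to zero → g'(t)(T+t) = g(t).
g'(t) = 310·29/(t + 29)². Setting 310·29/(t+29)² = 310t/[(t+29)(43+t)] gives 29(43+t) = t(t+29), so t² = 29×43 = 1247.
t* = √1247 = 35.31 min.

35.31 min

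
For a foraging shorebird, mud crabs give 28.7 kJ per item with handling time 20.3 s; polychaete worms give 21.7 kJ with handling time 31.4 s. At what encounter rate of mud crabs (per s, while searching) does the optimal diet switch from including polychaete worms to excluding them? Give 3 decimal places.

0.047 per s

At the threshold, the rate on mud crabs alone equals the profitability of polychaete worms: λ·28.7/(1 + λ·20.3) = 21.7/31.4 = 0.6911.
Rearranging, λ(28.7 − 0.6911×20.3) = 0.6911, so λ = 0.6911/14.67 = 0.04711 per s.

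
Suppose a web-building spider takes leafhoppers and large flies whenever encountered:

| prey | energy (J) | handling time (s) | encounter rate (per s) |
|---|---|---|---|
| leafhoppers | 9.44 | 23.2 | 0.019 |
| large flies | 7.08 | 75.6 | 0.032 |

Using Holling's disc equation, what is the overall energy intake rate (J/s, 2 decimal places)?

Energy encountered per unit search time: 0.019×9.44 + 0.032×7.08 = 0.4059 J/s.
Handling time per unit search time: 0.019×23.2 + 0.032×75.6 = 2.86.
Rate = 0.4059/(1 + 2.86) = 0.1052 J/s.

0.11 J/s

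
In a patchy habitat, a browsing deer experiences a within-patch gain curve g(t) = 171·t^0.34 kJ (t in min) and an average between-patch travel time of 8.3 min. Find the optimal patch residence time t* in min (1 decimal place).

Maximise g(t)/(T+t): set derivative to zero → g'(t)(T+t) = g(t).
g'(t) = 0.34·171·t^-0.66. Setting 0.34·171·t^-0.66 = 171·t^0.34/(8.3+t) gives 0.34(8.3+t) = t, so 0.66·t = 0.34×8.3.
t* = 0.34×8.3/0.66 = 4.276 min.

4.3 min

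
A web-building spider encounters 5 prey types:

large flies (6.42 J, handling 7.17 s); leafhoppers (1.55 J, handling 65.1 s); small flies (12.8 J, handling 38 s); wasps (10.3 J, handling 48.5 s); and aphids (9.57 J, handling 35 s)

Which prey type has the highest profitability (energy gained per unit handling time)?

Profitability E/h (J/s): large flies = 6.42/7.17 = 0.895, leafhoppers = 1.55/65.1 = 0.0238, small flies = 12.8/38 = 0.337, wasps = 10.3/48.5 = 0.212, aphids = 9.57/35 = 0.273.
Ranked: large flies > small flies > aphids > wasps > leafhoppers.

large flies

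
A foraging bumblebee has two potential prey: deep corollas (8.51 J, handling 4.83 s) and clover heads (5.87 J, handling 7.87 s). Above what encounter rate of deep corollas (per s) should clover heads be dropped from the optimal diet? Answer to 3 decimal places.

0.152 per s

At the threshold, the rate on deep corollas alone equals the profitability of clover heads: λ·8.51/(1 + λ·4.83) = 5.87/7.87 = 0.7459.
Rearranging, λ(8.51 − 0.7459×4.83) = 0.7459, so λ = 0.7459/4.907 = 0.152 per s.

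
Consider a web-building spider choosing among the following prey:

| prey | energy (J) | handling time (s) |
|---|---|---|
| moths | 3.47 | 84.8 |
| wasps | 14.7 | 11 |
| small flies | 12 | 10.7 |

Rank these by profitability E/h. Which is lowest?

moths

Profitability E/h (J/s): moths = 3.47/84.8 = 0.0409, wasps = 14.7/11 = 1.34, small flies = 12/10.7 = 1.12.
Ranked: wasps > small flies > moths.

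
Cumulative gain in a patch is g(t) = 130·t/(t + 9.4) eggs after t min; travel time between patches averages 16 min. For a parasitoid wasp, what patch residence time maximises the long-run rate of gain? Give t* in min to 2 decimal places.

12.26 min

Maximise g(t)/(T+t): set derivative to zero → g'(t)(T+t) = g(t).
g'(t) = 130·9.4/(t + 9.4)². Setting 130·9.4/(t+9.4)² = 130t/[(t+9.4)(16+t)] gives 9.4(16+t) = t(t+9.4), so t² = 9.4×16 = 150.4.
t* = √150.4 = 12.26 min.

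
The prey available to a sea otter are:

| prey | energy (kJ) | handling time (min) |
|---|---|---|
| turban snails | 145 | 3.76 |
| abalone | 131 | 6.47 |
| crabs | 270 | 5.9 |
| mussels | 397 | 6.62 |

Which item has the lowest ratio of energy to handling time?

abalone

Profitability E/h (kJ/min): turban snails = 145/3.76 = 38.6, abalone = 131/6.47 = 20.2, crabs = 270/5.9 = 45.8, mussels = 397/6.62 = 60.
Ranked: mussels > crabs > turban snails > abalone.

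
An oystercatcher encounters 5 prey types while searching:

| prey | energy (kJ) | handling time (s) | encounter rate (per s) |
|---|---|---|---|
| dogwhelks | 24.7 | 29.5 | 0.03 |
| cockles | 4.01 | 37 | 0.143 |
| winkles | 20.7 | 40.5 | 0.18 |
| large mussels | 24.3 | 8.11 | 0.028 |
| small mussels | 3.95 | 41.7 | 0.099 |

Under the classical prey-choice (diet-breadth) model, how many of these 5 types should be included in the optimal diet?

2

Profitabilities (E/h, kJ/s): large mussels 3, dogwhelks 0.837, winkles 0.511, cockles 0.108, small mussels 0.0947. Add prey in this order while the next type's profitability exceeds the intake rate on those already taken.
Rate on top 1: 0.5545. dogwhelks: 0.837 > 0.5545 → include.
Rate on top 2: 0.673. winkles: 0.511 < 0.673 → exclude; stop.
Optimal diet: large mussels, dogwhelks — 2 of 5 types.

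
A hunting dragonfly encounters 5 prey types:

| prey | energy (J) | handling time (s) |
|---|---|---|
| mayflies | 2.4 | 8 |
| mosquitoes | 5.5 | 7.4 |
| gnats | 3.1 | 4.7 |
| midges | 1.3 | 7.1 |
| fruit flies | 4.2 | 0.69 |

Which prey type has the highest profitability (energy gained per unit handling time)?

Profitability E/h (J/s): mayflies = 2.4/8 = 0.3, mosquitoes = 5.5/7.4 = 0.743, gnats = 3.1/4.7 = 0.66, midges = 1.3/7.1 = 0.183, fruit flies = 4.2/0.69 = 6.09.
Ranked: fruit flies > mosquitoes > gnats > mayflies > midges.

fruit flies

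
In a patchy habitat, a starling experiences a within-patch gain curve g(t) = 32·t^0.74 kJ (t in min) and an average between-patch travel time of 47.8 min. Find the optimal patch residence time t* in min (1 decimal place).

Optimal t* satisfies g'(t*) = g(t*)/(T + t*).
g'(t) = 0.74·32·t^-0.26. Setting 0.74·32·t^-0.26 = 32·t^0.74/(47.8+t) gives 0.74(47.8+t) = t, so 0.26·t = 0.74×47.8.
t* = 0.74×47.8/0.26 = 136 min.

136.0 min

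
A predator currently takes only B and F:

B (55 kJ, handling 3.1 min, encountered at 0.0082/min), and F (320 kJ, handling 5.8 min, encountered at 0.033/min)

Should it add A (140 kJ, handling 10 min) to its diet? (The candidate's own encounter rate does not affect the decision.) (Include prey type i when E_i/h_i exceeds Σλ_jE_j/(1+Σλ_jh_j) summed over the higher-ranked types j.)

Yes

On B and F alone, R = ΣλE/(1+Σλh) = 11.01/1.217 = 9.049 kJ/min.
Profitability of A: 140/10 = 14 kJ/min.
Since 14 > R, including A increases the long-run rate.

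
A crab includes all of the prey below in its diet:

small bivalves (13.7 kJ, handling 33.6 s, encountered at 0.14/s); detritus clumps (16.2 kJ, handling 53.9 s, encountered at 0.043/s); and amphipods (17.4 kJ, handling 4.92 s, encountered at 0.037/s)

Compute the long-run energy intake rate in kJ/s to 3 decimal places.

0.397 kJ/s

Energy encountered per unit search time: 0.14×13.7 + 0.043×16.2 + 0.037×17.4 = 3.258 kJ/s.
Handling time per unit search time: 0.14×33.6 + 0.043×53.9 + 0.037×4.92 = 7.204.
Rate = 3.258/(1 + 7.204) = 0.3972 kJ/s.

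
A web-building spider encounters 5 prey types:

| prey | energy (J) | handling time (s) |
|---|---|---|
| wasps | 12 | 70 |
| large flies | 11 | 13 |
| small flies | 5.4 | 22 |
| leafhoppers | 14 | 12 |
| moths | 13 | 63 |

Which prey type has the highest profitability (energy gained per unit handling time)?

In descending order of E/h:
leafhoppers: 14/12 = 1.17 J/s
large flies: 11/13 = 0.846 J/s
small flies: 5.4/22 = 0.245 J/s
moths: 13/63 = 0.206 J/s
wasps: 12/70 = 0.171 J/s

leafhoppers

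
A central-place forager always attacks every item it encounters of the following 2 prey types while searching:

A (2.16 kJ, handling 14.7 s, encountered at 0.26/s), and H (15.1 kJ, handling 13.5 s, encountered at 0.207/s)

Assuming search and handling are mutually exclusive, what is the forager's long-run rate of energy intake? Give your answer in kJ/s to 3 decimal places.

R = (0.26×2.16 + 0.207×15.1) / (1 + 0.26×14.7 + 0.207×13.5) = 3.687/7.617 = 0.4841 kJ/s.

0.484 kJ/s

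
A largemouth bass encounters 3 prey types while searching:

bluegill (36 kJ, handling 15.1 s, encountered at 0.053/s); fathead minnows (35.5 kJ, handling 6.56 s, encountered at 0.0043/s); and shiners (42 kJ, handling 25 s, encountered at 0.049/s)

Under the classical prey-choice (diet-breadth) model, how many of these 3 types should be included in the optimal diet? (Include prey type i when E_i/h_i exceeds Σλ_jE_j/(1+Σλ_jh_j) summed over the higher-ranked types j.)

3

Profitabilities (E/h, kJ/s): fathead minnows 5.41, bluegill 2.38, shiners 1.68. Add prey in this order while the next type's profitability exceeds the intake rate on those already taken.
Rate on top 1: 0.1485. bluegill: 2.38 > 0.1485 → include.
Rate on top 2: 1.127. shiners: 1.68 > 1.127 → include.
Optimal diet: fathead minnows, bluegill, shiners — 3 of 3 types.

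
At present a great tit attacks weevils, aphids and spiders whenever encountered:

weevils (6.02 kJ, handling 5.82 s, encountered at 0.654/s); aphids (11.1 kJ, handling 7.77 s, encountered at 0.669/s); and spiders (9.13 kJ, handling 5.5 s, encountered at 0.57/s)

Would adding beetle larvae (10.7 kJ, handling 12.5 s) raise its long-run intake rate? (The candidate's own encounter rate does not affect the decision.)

Current rate: (0.654×6.02 + 0.669×11.1 + 0.57×9.13)/(1 + 0.654×5.82 + 0.669×7.77 + 0.57×5.5) = 1.261 kJ/s.
beetle larvae: E/h = 10.7/12.5 = 0.856 kJ/s.
Since 0.856 < R, time spent handling beetle larvae is better spent searching.

No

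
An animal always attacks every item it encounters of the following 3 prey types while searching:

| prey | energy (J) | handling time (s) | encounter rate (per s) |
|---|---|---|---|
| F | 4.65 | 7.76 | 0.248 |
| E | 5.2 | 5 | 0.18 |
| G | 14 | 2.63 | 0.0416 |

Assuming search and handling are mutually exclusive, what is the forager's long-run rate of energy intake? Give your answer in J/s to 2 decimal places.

Energy encountered per unit search time: 0.248×4.65 + 0.18×5.2 + 0.0416×14 = 2.672 J/s.
Handling time per unit search time: 0.248×7.76 + 0.18×5 + 0.0416×2.63 = 2.934.
Rate = 2.672/(1 + 2.934) = 0.6791 J/s.

0.68 J/s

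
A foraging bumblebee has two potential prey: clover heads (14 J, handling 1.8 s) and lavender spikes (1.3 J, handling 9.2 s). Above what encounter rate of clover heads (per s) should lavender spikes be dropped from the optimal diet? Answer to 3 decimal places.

0.010 per s

The zero-one rule: include lavender spikes iff E₂/h₂ > λE₁/(1+λh₁). Equality gives the switch point.
λE₁h₂ = E₂ + λE₂h₁ ⇒ λ = E₂/(E₁h₂ − E₂h₁) = 1.3/(128.8 − 2.34) = 0.01028 per s.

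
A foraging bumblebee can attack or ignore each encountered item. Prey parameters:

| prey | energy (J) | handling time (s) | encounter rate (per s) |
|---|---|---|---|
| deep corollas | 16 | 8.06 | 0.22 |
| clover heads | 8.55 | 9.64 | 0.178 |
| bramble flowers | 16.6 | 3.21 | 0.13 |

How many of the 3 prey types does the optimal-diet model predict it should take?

2

E/h in descending order: bramble flowers 5.17, deep corollas 1.99, clover heads 0.887 J/s. The optimal diet is the largest prefix of this list for which every included type satisfies E_i/h_i > R on the types above it.
Rate on top 1: 1.523. deep corollas: 1.99 > 1.523 → include.
Rate on top 2: 1.78. clover heads: 0.887 < 1.78 → exclude; stop.
Optimal diet: bramble flowers, deep corollas — 2 of 3 types.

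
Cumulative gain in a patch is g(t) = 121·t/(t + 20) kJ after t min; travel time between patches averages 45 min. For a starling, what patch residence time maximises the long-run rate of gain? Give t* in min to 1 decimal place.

30.0 min

By the marginal value theorem, leave when the instantaneous gain rate g'(t) equals the habitat-wide average g(t)/(T + t).
g'(t) = 121·20/(t + 20)². Setting 121·20/(t+20)² = 121t/[(t+20)(45+t)] gives 20(45+t) = t(t+20), so t² = 20×45 = 900.
t* = √900 = 30 min.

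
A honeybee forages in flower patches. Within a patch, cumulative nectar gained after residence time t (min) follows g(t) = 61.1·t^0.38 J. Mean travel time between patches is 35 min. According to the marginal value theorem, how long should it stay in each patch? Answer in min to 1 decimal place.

Maximise g(t)/(T+t): set derivative to zero → g'(t)(T+t) = g(t).
g'(t) = 0.38·61.1·t^-0.62. Setting 0.38·61.1·t^-0.62 = 61.1·t^0.38/(35+t) gives 0.38(35+t) = t, so 0.62·t = 0.38×35.
t* = 0.38×35/0.62 = 21.45 min.

21.5 min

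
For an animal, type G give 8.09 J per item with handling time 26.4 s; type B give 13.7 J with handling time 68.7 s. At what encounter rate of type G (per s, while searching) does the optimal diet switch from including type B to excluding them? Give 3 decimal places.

Drop type B once their profitability E₂/h₂ falls below the rate achievable on type G alone: E₂/h₂ = λE₁/(1 + λh₁).
Solve for λ: λE₁h₂ = E₂(1 + λh₁) → λ(E₁h₂ − E₂h₁) = E₂ → λ = E₂/(E₁h₂ − E₂h₁).
λ = 13.7/(8.09×68.7 − 13.7×26.4) = 13.7/194.1 = 0.07058 per s.

0.071 per s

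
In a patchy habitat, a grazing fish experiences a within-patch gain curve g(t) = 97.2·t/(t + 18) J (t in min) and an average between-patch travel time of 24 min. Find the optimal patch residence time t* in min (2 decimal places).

By the marginal value theorem, leave when the instantaneous gain rate g'(t) equals the habitat-wide average g(t)/(T + t).
g'(t) = 97.2·18/(t + 18)². Setting 97.2·18/(t+18)² = 97.2t/[(t+18)(24+t)] gives 18(24+t) = t(t+18), so t² = 18×24 = 432.
t* = √432 = 20.78 min.

20.78 min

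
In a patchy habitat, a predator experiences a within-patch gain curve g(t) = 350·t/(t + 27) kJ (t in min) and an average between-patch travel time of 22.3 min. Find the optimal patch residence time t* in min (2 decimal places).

Maximise g(t)/(T+t): set derivative to zero → g'(t)(T+t) = g(t).
g'(t) = 350·27/(t + 27)². Setting 350·27/(t+27)² = 350t/[(t+27)(22.3+t)] gives 27(22.3+t) = t(t+27), so t² = 27×22.3 = 602.1.
t* = √602.1 = 24.54 min.

24.54 min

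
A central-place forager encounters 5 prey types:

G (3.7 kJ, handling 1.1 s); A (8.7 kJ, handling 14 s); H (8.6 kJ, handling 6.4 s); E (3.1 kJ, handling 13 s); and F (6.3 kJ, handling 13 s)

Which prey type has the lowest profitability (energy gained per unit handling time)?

E

Profitability E/h (kJ/s): G = 3.7/1.1 = 3.36, A = 8.7/14 = 0.621, H = 8.6/6.4 = 1.34, E = 3.1/13 = 0.238, F = 6.3/13 = 0.485.
Ranked: G > H > A > F > E.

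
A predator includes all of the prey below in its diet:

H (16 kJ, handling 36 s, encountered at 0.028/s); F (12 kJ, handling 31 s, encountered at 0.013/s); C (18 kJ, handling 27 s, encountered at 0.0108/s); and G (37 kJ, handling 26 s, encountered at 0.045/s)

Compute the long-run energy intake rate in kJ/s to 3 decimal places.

R = Σλ_iE_i / (1 + Σλ_ih_i)
Numerator: 0.028×16 + 0.013×12 + 0.0108×18 + 0.045×37 = 2.463
Denominator: 1 + 0.028×36 + 0.013×31 + 0.0108×27 + 0.045×26 = 3.873
R = 2.463/3.873 = 0.6361 kJ/s

0.636 kJ/s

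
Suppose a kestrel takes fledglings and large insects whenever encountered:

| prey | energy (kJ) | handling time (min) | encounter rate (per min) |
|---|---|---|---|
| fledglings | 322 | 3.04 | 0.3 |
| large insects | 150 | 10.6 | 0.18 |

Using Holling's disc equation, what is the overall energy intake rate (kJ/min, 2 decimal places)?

R = Σλ_iE_i / (1 + Σλ_ih_i)
Numerator: 0.3×322 + 0.18×150 = 123.6
Denominator: 1 + 0.3×3.04 + 0.18×10.6 = 3.82
R = 123.6/3.82 = 32.36 kJ/min

32.36 kJ/min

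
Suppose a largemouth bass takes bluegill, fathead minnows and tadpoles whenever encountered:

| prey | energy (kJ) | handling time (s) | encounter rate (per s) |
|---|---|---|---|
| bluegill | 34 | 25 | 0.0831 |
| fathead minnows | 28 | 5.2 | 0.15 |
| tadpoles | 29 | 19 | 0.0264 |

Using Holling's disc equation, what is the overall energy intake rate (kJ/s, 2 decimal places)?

R = Σλ_iE_i / (1 + Σλ_ih_i)
Numerator: 0.0831×34 + 0.15×28 + 0.0264×29 = 7.791
Denominator: 1 + 0.0831×25 + 0.15×5.2 + 0.0264×19 = 4.359
R = 7.791/4.359 = 1.787 kJ/s

1.79 kJ/s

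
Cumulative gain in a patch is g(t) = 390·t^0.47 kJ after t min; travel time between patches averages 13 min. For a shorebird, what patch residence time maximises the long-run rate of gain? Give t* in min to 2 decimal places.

By the marginal value theorem, leave when the instantaneous gain rate g'(t) equals the habitat-wide average g(t)/(T + t).
g'(t) = 0.47·390·t^-0.53. Setting 0.47·390·t^-0.53 = 390·t^0.47/(13+t) gives 0.47(13+t) = t, so 0.53·t = 0.47×13.
t* = 0.47×13/0.53 = 11.53 min.

11.53 min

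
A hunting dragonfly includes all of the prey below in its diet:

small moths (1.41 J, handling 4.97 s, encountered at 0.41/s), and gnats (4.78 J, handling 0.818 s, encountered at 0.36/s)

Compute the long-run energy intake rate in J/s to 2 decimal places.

0.69 J/s

Energy encountered per unit search time: 0.41×1.41 + 0.36×4.78 = 2.299 J/s.
Handling time per unit search time: 0.41×4.97 + 0.36×0.818 = 2.332.
Rate = 2.299/(1 + 2.332) = 0.6899 J/s.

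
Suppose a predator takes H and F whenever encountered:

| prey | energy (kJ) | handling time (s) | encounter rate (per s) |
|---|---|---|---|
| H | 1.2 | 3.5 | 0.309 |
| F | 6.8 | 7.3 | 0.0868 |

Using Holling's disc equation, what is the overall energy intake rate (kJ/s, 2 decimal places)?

0.35 kJ/s

R = (0.309×1.2 + 0.0868×6.8) / (1 + 0.309×3.5 + 0.0868×7.3) = 0.961/2.715 = 0.354 kJ/s.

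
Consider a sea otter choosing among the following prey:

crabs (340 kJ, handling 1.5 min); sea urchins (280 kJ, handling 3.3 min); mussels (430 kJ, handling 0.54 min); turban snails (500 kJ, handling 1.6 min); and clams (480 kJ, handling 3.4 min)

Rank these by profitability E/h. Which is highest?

In descending order of E/h:
mussels: 430/0.54 = 796 kJ/min
turban snails: 500/1.6 = 312 kJ/min
crabs: 340/1.5 = 227 kJ/min
clams: 480/3.4 = 141 kJ/min
sea urchins: 280/3.3 = 84.8 kJ/min

mussels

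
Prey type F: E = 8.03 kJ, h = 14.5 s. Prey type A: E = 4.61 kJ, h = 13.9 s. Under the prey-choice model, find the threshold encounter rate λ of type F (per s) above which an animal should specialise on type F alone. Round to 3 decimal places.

0.103 per s

Drop type A once their profitability E₂/h₂ falls below the rate achievable on type F alone: E₂/h₂ = λE₁/(1 + λh₁).
Solve for λ: λE₁h₂ = E₂(1 + λh₁) → λ(E₁h₂ − E₂h₁) = E₂ → λ = E₂/(E₁h₂ − E₂h₁).
λ = 4.61/(8.03×13.9 − 4.61×14.5) = 4.61/44.77 = 0.103 per s.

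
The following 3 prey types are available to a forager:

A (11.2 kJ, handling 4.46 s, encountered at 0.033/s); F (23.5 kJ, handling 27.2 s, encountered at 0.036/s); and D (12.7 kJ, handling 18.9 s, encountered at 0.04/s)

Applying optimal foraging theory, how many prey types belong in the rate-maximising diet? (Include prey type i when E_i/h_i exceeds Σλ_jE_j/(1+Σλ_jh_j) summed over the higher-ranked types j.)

3

Rank by E/h (kJ/s): A 2.51, F 0.864, D 0.672. Include each in turn until the next type's E/h falls below the running intake rate.
Rate on top 1: 0.3222. F: 0.864 > 0.3222 → include.
Rate on top 2: 0.5717. D: 0.672 > 0.5717 → include.
Optimal diet: A, F, D — 3 of 3 types.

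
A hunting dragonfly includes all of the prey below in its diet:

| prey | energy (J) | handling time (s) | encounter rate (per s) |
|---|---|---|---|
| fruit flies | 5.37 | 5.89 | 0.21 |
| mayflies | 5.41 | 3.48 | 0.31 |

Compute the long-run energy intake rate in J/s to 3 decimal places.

0.846 J/s

R = (0.21×5.37 + 0.31×5.41) / (1 + 0.21×5.89 + 0.31×3.48) = 2.805/3.316 = 0.8459 J/s.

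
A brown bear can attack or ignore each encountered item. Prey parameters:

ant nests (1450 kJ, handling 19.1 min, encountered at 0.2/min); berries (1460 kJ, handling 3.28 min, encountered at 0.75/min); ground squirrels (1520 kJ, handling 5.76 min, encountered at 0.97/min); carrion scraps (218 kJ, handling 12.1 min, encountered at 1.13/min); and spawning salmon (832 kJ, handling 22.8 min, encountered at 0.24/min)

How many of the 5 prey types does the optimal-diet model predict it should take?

1

E/h in descending order: berries 445, ground squirrels 264, ant nests 75.9, spawning salmon 36.5, carrion scraps 18 kJ/min. The optimal diet is the largest prefix of this list for which every included type satisfies E_i/h_i > R on the types above it.
Rate on top 1: 316.5. ground squirrels: 264 < 316.5 → exclude; stop.
Optimal diet: berries — 1 of 5 types.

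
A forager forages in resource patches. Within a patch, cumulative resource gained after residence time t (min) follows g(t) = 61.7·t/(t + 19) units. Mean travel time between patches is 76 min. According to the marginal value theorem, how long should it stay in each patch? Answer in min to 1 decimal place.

38.0 min

Maximise g(t)/(T+t): set derivative to zero → g'(t)(T+t) = g(t).
g'(t) = 61.7·19/(t + 19)². Setting 61.7·19/(t+19)² = 61.7t/[(t+19)(76+t)] gives 19(76+t) = t(t+19), so t² = 19×76 = 1444.
t* = √1444 = 38 min.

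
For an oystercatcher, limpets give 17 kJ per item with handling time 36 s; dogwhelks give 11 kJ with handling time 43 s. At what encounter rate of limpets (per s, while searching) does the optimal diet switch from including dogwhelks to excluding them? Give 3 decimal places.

At the threshold, the rate on limpets alone equals the profitability of dogwhelks: λ·17/(1 + λ·36) = 11/43 = 0.2558.
Rearranging, λ(17 − 0.2558×36) = 0.2558, so λ = 0.2558/7.791 = 0.03284 per s.

0.033 per s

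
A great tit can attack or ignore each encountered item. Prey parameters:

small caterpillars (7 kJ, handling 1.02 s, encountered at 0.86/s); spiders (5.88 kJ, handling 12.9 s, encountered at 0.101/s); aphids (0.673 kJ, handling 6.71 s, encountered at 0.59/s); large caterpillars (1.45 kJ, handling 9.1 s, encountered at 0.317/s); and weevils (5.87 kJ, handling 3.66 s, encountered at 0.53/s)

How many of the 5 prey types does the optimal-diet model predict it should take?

Rank by E/h (kJ/s): small caterpillars 6.86, weevils 1.6, spiders 0.456, large caterpillars 0.159, aphids 0.1. Include each in turn until the next type's E/h falls below the running intake rate.
Rate on top 1: 3.207. weevils: 1.6 < 3.207 → exclude; stop.
Optimal diet: small caterpillars — 1 of 5 types.

1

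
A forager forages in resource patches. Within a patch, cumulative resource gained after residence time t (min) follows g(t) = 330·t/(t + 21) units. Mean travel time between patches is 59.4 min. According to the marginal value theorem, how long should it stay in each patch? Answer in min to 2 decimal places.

35.32 min

By the marginal value theorem, leave when the instantaneous gain rate g'(t) equals the habitat-wide average g(t)/(T + t).
g'(t) = 330·21/(t + 21)². Setting 330·21/(t+21)² = 330t/[(t+21)(59.4+t)] gives 21(59.4+t) = t(t+21), so t² = 21×59.4 = 1247.
t* = √1247 = 35.32 min.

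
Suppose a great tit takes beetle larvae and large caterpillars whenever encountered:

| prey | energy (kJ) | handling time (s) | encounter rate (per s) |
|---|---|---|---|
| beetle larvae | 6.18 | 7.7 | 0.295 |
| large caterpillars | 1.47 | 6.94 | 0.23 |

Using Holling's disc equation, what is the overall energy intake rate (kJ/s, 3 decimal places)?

R = (0.295×6.18 + 0.23×1.47) / (1 + 0.295×7.7 + 0.23×6.94) = 2.161/4.868 = 0.444 kJ/s.

0.444 kJ/s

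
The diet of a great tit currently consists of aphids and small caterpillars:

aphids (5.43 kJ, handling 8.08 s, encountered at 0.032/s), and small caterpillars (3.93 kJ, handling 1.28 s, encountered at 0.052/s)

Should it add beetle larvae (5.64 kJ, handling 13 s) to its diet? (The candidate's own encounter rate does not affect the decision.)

Intake rate on the current diet: R = (0.032×5.43 + 0.052×3.93) / (1 + 0.032×8.08 + 0.052×1.28) = 0.3781/1.325 = 0.2853 kJ/s.
Profitability of beetle larvae: 5.64/13 = 0.4338 kJ/s.
Since 0.4338 > R, including beetle larvae increases the long-run rate.

Yes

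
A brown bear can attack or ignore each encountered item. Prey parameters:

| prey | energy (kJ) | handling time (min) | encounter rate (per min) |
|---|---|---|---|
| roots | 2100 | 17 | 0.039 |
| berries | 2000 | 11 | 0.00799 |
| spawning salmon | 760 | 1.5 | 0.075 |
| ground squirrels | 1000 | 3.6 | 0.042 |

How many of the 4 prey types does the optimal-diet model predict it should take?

Profitabilities (E/h, kJ/min): spawning salmon 507, ground squirrels 278, berries 182, roots 124. Add prey in this order while the next type's profitability exceeds the intake rate on those already taken.
Rate on top 1: 51.24. ground squirrels: 278 > 51.24 → include.
Rate on top 2: 78.34. berries: 182 > 78.34 → include.
Rate on top 3: 85.07. roots: 124 > 85.07 → include.
Optimal diet: spawning salmon, ground squirrels, berries, roots — 4 of 4 types.

4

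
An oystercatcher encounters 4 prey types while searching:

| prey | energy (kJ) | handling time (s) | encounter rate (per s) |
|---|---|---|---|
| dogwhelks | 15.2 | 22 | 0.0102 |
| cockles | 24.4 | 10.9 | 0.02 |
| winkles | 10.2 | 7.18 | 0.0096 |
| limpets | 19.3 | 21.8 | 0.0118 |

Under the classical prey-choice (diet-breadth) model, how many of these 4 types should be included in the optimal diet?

4

Profitabilities (E/h, kJ/s): cockles 2.24, winkles 1.42, limpets 0.885, dogwhelks 0.691. Add prey in this order while the next type's profitability exceeds the intake rate on those already taken.
Rate on top 1: 0.4007. winkles: 1.42 > 0.4007 → include.
Rate on top 2: 0.4553. limpets: 0.885 > 0.4553 → include.
Rate on top 3: 0.5269. dogwhelks: 0.691 > 0.5269 → include.
Optimal diet: cockles, winkles, limpets, dogwhelks — 4 of 4 types.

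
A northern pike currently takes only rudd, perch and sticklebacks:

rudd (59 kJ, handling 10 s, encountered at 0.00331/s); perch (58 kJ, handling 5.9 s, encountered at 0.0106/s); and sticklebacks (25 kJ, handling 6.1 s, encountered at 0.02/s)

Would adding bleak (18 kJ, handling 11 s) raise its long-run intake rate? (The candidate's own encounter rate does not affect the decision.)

Current rate: (0.00331×59 + 0.0106×58 + 0.02×25)/(1 + 0.00331×10 + 0.0106×5.9 + 0.02×6.1) = 1.076 kJ/s.
bleak: E/h = 18/11 = 1.636 kJ/s.
1.636 > 1.076, so adding bleak raises the average — include it.

Yes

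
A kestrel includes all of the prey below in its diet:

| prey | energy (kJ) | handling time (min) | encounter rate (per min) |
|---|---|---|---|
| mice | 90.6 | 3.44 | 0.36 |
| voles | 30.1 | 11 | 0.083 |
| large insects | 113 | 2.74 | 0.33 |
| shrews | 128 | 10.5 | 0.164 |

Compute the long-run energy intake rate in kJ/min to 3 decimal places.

16.165 kJ/min

R = Σλ_iE_i / (1 + Σλ_ih_i)
Numerator: 0.36×90.6 + 0.083×30.1 + 0.33×113 + 0.164×128 = 93.4
Denominator: 1 + 0.36×3.44 + 0.083×11 + 0.33×2.74 + 0.164×10.5 = 5.778
R = 93.4/5.778 = 16.17 kJ/min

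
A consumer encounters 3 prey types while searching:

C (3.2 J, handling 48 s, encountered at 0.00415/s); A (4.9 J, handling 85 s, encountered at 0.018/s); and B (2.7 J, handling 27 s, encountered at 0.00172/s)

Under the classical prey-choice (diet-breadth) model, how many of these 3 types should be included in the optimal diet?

Profitabilities (E/h, J/s): B 0.1, C 0.0667, A 0.0576. Add prey in this order while the next type's profitability exceeds the intake rate on those already taken.
Rate on top 1: 0.004438. C: 0.0667 > 0.004438 → include.
Rate on top 2: 0.01439. A: 0.0576 > 0.01439 → include.
Optimal diet: B, C, A — 3 of 3 types.

3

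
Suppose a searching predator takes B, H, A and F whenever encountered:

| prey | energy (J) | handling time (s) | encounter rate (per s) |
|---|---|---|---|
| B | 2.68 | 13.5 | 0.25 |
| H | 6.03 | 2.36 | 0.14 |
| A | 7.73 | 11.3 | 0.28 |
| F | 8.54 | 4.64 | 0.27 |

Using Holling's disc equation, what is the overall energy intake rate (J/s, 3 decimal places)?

0.656 J/s

R = Σλ_iE_i / (1 + Σλ_ih_i)
Numerator: 0.25×2.68 + 0.14×6.03 + 0.28×7.73 + 0.27×8.54 = 5.984
Denominator: 1 + 0.25×13.5 + 0.14×2.36 + 0.28×11.3 + 0.27×4.64 = 9.122
R = 5.984/9.122 = 0.656 J/s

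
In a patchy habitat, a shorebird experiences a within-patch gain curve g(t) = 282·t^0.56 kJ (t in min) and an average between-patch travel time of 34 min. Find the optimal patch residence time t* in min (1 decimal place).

Optimal t* satisfies g'(t*) = g(t*)/(T + t*).
g'(t) = 0.56·282·t^-0.44. Setting 0.56·282·t^-0.44 = 282·t^0.56/(34+t) gives 0.56(34+t) = t, so 0.44·t = 0.56×34.
t* = 0.56×34/0.44 = 43.27 min.

43.3 min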